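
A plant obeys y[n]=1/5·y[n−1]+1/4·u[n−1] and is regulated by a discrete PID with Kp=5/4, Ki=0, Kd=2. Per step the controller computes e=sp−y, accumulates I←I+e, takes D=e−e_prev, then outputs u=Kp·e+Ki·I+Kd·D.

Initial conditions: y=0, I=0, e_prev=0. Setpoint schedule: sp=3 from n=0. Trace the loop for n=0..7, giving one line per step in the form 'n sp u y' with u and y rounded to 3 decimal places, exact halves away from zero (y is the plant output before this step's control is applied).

0 3 9.750 0.000
1 3 -4.172 2.438
2 3 10.430 -0.555
3 3 -5.474 2.496
4 3 11.568 -0.869
5 3 -6.823 2.718
6 3 12.963 -1.162
7 3 -8.351 3.008

(exact arithmetic carried between steps; '≈' marks a value shown rounded to 6 d.p. or computed from one; I and e_prev carry over from the previous line; the table rounds u and y to 3 d.p., halves away from zero)
n=0: y=0, sp=3, e=sp−y=3; I=3, D=e−e_prev=3; u=5/4·3+0·3+2·3=9.75; next y=1/5·0+1/4·9.75=2.4375
n=1: y=2.4375, sp=3, e=sp−y=0.5625; I=3.5625, D=e−e_prev=-2.4375; u=5/4·0.5625+0·3.5625+2·(-2.4375)=-4.171875; next y=1/5·2.4375+1/4·(-4.171875)≈-0.555469
n=2: y≈-0.555469, sp=3, e=sp−y≈3.555469; I≈7.117969, D=e−e_prev≈2.992969; u=5/4·3.555469+0·7.117969+2·2.992969≈10.430273; next y=1/5·(-0.555469)+1/4·10.430273≈2.496475
n=3: y≈2.496475, sp=3, e=sp−y≈0.503525; I≈7.621494, D=e−e_prev≈-3.051943; u=5/4·0.503525+0·7.621494+2·(-3.051943)≈-5.474480; next y=1/5·2.496475+1/4·(-5.474480)≈-0.869325
n=4: y≈-0.869325, sp=3, e=sp−y≈3.869325; I≈11.490819, D=e−e_prev≈3.365800; u=5/4·3.869325+0·11.490819+2·3.365800≈11.568256; next y=1/5·(-0.869325)+1/4·11.568256≈2.718199
n=5: y≈2.718199, sp=3, e=sp−y≈0.281801; I≈11.772620, D=e−e_prev≈-3.587524; u=5/4·0.281801+0·11.772620+2·(-3.587524)≈-6.822797; next y=1/5·2.718199+1/4·(-6.822797)≈-1.162059
n=6: y≈-1.162059, sp=3, e=sp−y≈4.162059; I≈15.934680, D=e−e_prev≈3.880258; u=5/4·4.162059+0·15.934680+2·3.880258≈12.963091; next y=1/5·(-1.162059)+1/4·12.963091≈3.008361
n=7: y≈3.008361, sp=3, e=sp−y≈-0.008361; I≈15.926319, D=e−e_prev≈-4.170420; u=5/4·(-0.008361)+0·15.926319+2·(-4.170420)≈-8.351291; next y=1/5·3.008361+1/4·(-8.351291)≈-1.486151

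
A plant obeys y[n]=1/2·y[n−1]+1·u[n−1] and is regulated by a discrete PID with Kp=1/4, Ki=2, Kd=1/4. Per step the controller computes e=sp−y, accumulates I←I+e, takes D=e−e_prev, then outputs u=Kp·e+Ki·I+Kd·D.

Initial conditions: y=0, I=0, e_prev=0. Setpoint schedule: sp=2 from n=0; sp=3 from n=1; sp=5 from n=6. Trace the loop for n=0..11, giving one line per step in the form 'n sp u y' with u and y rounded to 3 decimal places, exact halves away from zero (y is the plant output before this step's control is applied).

(exact arithmetic carried between steps; '≈' marks a value shown rounded to 6 d.p. or computed from one; I and e_prev carry over from the previous line; the table rounds u and y to 3 d.p., halves away from zero)
n=0: y=0, sp=2, e=sp−y=2; I=2, D=e−e_prev=2; u=1/4·2+2·2+1/4·2=5; next y=1/2·0+1·5=5
n=1: y=5, sp=3, e=sp−y=-2; I=0, D=e−e_prev=-4; u=1/4·(-2)+2·0+1/4·(-4)=-1.5; next y=1/2·5+1·(-1.5)=1
n=2: y=1, sp=3, e=sp−y=2; I=2, D=e−e_prev=4; u=1/4·2+2·2+1/4·4=5.5; next y=1/2·1+1·5.5=6
n=3: y=6, sp=3, e=sp−y=-3; I=-1, D=e−e_prev=-5; u=1/4·(-3)+2·(-1)+1/4·(-5)=-4; next y=1/2·6+1·(-4)=-1
n=4: y=-1, sp=3, e=sp−y=4; I=3, D=e−e_prev=7; u=1/4·4+2·3+1/4·7=8.75; next y=1/2·(-1)+1·8.75=8.25
n=5: y=8.25, sp=3, e=sp−y=-5.25; I=-2.25, D=e−e_prev=-9.25; u=1/4·(-5.25)+2·(-2.25)+1/4·(-9.25)=-8.125; next y=1/2·8.25+1·(-8.125)=-4
n=6: y=-4, sp=5, e=sp−y=9; I=6.75, D=e−e_prev=14.25; u=1/4·9+2·6.75+1/4·14.25=19.3125; next y=1/2·(-4)+1·19.3125=17.3125
n=7: y=17.3125, sp=5, e=sp−y=-12.3125; I=-5.5625, D=e−e_prev=-21.3125; u=1/4·(-12.3125)+2·(-5.5625)+1/4·(-21.3125)=-19.53125; next y=1/2·17.3125+1·(-19.53125)=-10.875
n=8: y=-10.875, sp=5, e=sp−y=15.875; I=10.3125, D=e−e_prev=28.1875; u=1/4·15.875+2·10.3125+1/4·28.1875=31.640625; next y=1/2·(-10.875)+1·31.640625=26.203125
n=9: y=26.203125, sp=5, e=sp−y=-21.203125; I=-10.890625, D=e−e_prev=-37.078125; u=1/4·(-21.203125)+2·(-10.890625)+1/4·(-37.078125)≈-36.351563; next y=1/2·26.203125+1·(-36.351563)≈-23.25
n=10: y=-23.25, sp=5, e=sp−y=28.25; I=17.359375, D=e−e_prev=49.453125; u=1/4·28.25+2·17.359375+1/4·49.453125≈54.144531; next y=1/2·(-23.25)+1·54.144531≈42.519531
n=11: y≈42.519531, sp=5, e=sp−y≈-37.519531; I≈-20.160156, D=e−e_prev≈-65.769531; u=1/4·(-37.519531)+2·(-20.160156)+1/4·(-65.769531)≈-66.142578; next y=1/2·42.519531+1·(-66.142578)≈-44.882813

0 2 5.000 0.000
1 3 -1.500 5.000
2 3 5.500 1.000
3 3 -4.000 6.000
4 3 8.750 -1.000
5 3 -8.125 8.250
6 5 19.313 -4.000
7 5 -19.531 17.313
8 5 31.641 -10.875
9 5 -36.352 26.203
10 5 54.145 -23.250
11 5 -66.143 42.520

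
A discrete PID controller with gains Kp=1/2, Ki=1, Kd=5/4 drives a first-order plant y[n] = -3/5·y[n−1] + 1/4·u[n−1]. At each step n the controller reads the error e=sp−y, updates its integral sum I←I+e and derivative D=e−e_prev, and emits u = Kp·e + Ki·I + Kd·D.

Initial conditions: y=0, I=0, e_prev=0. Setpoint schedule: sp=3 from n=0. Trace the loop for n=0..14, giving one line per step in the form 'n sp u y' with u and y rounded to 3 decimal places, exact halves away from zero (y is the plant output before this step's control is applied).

(exact arithmetic carried between steps; '≈' marks a value shown rounded to 6 d.p. or computed from one; I and e_prev carry over from the previous line; the table rounds u and y to 3 d.p., halves away from zero)
n=0: y=0, sp=3, e=sp−y=3; I=3, D=e−e_prev=3; u=1/2·3+1·3+5/4·3=8.25; next y=-3/5·0+1/4·8.25=2.0625
n=1: y=2.0625, sp=3, e=sp−y=0.9375; I=3.9375, D=e−e_prev=-2.0625; u=1/2·0.9375+1·3.9375+5/4·(-2.0625)=1.828125; next y=-3/5·2.0625+1/4·1.828125≈-0.780469
n=2: y≈-0.780469, sp=3, e=sp−y≈3.780469; I≈7.717969, D=e−e_prev≈2.842969; u=1/2·3.780469+1·7.717969+5/4·2.842969≈13.161914; next y=-3/5·(-0.780469)+1/4·13.161914≈3.758760
n=3: y≈3.758760, sp=3, e=sp−y≈-0.758760; I≈6.959209, D=e−e_prev≈-4.539229; u=1/2·(-0.758760)+1·6.959209+5/4·(-4.539229)≈0.905793; next y=-3/5·3.758760+1/4·0.905793≈-2.028807
n=4: y≈-2.028807, sp=3, e=sp−y≈5.028807; I≈11.988016, D=e−e_prev≈5.787567; u=1/2·5.028807+1·11.988016+5/4·5.787567≈21.736879; next y=-3/5·(-2.028807)+1/4·21.736879≈6.651504
n=5: y≈6.651504, sp=3, e=sp−y≈-3.651504; I≈8.336512, D=e−e_prev≈-8.680312; u=1/2·(-3.651504)+1·8.336512+5/4·(-8.680312)≈-4.339630; next y=-3/5·6.651504+1/4·(-4.339630)≈-5.075810
n=6: y≈-5.075810, sp=3, e=sp−y≈8.075810; I≈16.412322, D=e−e_prev≈11.727314; u=1/2·8.075810+1·16.412322+5/4·11.727314≈35.109370; next y=-3/5·(-5.075810)+1/4·35.109370≈11.822829
n=7: y≈11.822829, sp=3, e=sp−y≈-8.822829; I≈7.589494, D=e−e_prev≈-16.898639; u=1/2·(-8.822829)+1·7.589494+5/4·(-16.898639)≈-17.945219; next y=-3/5·11.822829+1/4·(-17.945219)≈-11.580002
n=8: y≈-11.580002, sp=3, e=sp−y≈14.580002; I≈22.169495, D=e−e_prev≈23.402830; u=1/2·14.580002+1·22.169495+5/4·23.402830≈58.713034; next y=-3/5·(-11.580002)+1/4·58.713034≈21.626260
n=9: y≈21.626260, sp=3, e=sp−y≈-18.626260; I≈3.543236, D=e−e_prev≈-33.206262; u=1/2·(-18.626260)+1·3.543236+5/4·(-33.206262)≈-47.277721; next y=-3/5·21.626260+1/4·(-47.277721)≈-24.795186
n=10: y≈-24.795186, sp=3, e=sp−y≈27.795186; I≈31.338422, D=e−e_prev≈46.421446; u=1/2·27.795186+1·31.338422+5/4·46.421446≈103.262822; next y=-3/5·(-24.795186)+1/4·103.262822≈40.692817
n=11: y≈40.692817, sp=3, e=sp−y≈-37.692817; I≈-6.354395, D=e−e_prev≈-65.488003; u=1/2·(-37.692817)+1·(-6.354395)+5/4·(-65.488003)≈-107.060808; next y=-3/5·40.692817+1/4·(-107.060808)≈-51.180892
n=12: y≈-51.180892, sp=3, e=sp−y≈54.180892; I≈47.826497, D=e−e_prev≈91.873710; u=1/2·54.180892+1·47.826497+5/4·91.873710≈189.759080; next y=-3/5·(-51.180892)+1/4·189.759080≈78.148305
n=13: y≈78.148305, sp=3, e=sp−y≈-75.148305; I≈-27.321808, D=e−e_prev≈-129.329198; u=1/2·(-75.148305)+1·(-27.321808)+5/4·(-129.329198)≈-226.557459; next y=-3/5·78.148305+1/4·(-226.557459)≈-103.528348
n=14: y≈-103.528348, sp=3, e=sp−y≈106.528348; I≈79.206539, D=e−e_prev≈181.676653; u=1/2·106.528348+1·79.206539+5/4·181.676653≈359.566530; next y=-3/5·(-103.528348)+1/4·359.566530≈152.008641

0 3 8.250 0.000
1 3 1.828 2.063
2 3 13.162 -0.780
3 3 0.906 3.759
4 3 21.737 -2.029
5 3 -4.340 6.652
6 3 35.109 -5.076
7 3 -17.945 11.823
8 3 58.713 -11.580
9 3 -47.278 21.626
10 3 103.263 -24.795
11 3 -107.061 40.693
12 3 189.759 -51.181
13 3 -226.557 78.148
14 3 359.567 -103.528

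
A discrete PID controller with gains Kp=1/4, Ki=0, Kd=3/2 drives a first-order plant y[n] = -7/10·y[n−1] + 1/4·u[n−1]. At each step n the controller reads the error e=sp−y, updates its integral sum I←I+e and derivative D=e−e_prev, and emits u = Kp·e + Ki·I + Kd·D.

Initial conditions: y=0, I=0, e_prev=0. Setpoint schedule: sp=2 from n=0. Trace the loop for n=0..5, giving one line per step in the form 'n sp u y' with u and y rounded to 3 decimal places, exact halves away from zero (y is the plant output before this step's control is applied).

(exact arithmetic carried between steps; '≈' marks a value shown rounded to 6 d.p. or computed from one; I and e_prev carry over from the previous line; the table rounds u and y to 3 d.p., halves away from zero)
n=0: y=0, sp=2, e=sp−y=2; I=2, D=e−e_prev=2; u=1/4·2+0·2+3/2·2=3.5; next y=-7/10·0+1/4·3.5=0.875
n=1: y=0.875, sp=2, e=sp−y=1.125; I=3.125, D=e−e_prev=-0.875; u=1/4·1.125+0·3.125+3/2·(-0.875)=-1.03125; next y=-7/10·0.875+1/4·(-1.03125)≈-0.870313
n=2: y≈-0.870313, sp=2, e=sp−y≈2.870313; I≈5.995313, D=e−e_prev≈1.745313; u=1/4·2.870313+0·5.995313+3/2·1.745313≈3.335547; next y=-7/10·(-0.870313)+1/4·3.335547≈1.443105
n=3: y≈1.443105, sp=2, e=sp−y≈0.556895; I≈6.552207, D=e−e_prev≈-2.313418; u=1/4·0.556895+0·6.552207+3/2·(-2.313418)≈-3.330903; next y=-7/10·1.443105+1/4·(-3.330903)≈-1.842900
n=4: y≈-1.842900, sp=2, e=sp−y≈3.842900; I≈10.395107, D=e−e_prev≈3.286005; u=1/4·3.842900+0·10.395107+3/2·3.286005≈5.889733; next y=-7/10·(-1.842900)+1/4·5.889733≈2.762463
n=5: y≈2.762463, sp=2, e=sp−y≈-0.762463; I≈9.632644, D=e−e_prev≈-4.605363; u=1/4·(-0.762463)+0·9.632644+3/2·(-4.605363)≈-7.098660; next y=-7/10·2.762463+1/4·(-7.098660)≈-3.708389

0 2 3.500 0.000
1 2 -1.031 0.875
2 2 3.336 -0.870
3 2 -3.331 1.443
4 2 5.890 -1.843
5 2 -7.099 2.762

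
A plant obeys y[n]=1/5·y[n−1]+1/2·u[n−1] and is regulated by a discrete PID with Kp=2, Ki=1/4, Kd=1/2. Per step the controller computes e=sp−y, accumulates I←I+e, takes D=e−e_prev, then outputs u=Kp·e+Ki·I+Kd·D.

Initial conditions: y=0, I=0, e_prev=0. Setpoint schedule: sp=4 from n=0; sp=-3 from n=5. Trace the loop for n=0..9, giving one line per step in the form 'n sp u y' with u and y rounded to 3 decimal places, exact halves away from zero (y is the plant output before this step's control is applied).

(exact arithmetic carried between steps; '≈' marks a value shown rounded to 6 d.p. or computed from one; I and e_prev carry over from the previous line; the table rounds u and y to 3 d.p., halves away from zero)
n=0: y=0, sp=4, e=sp−y=4; I=4, D=e−e_prev=4; u=2·4+1/4·4+1/2·4=11; next y=1/5·0+1/2·11=5.5
n=1: y=5.5, sp=4, e=sp−y=-1.5; I=2.5, D=e−e_prev=-5.5; u=2·(-1.5)+1/4·2.5+1/2·(-5.5)=-5.125; next y=1/5·5.5+1/2·(-5.125)=-1.4625
n=2: y=-1.4625, sp=4, e=sp−y=5.4625; I=7.9625, D=e−e_prev=6.9625; u=2·5.4625+1/4·7.9625+1/2·6.9625=16.396875; next y=1/5·(-1.4625)+1/2·16.396875≈7.905938
n=3: y≈7.905938, sp=4, e=sp−y≈-3.905938; I≈4.056563, D=e−e_prev≈-9.368438; u=2·(-3.905938)+1/4·4.056563+1/2·(-9.368438)≈-11.481953; next y=1/5·7.905938+1/2·(-11.481953)≈-4.159789
n=4: y≈-4.159789, sp=4, e=sp−y≈8.159789; I≈12.216352, D=e−e_prev≈12.065727; u=2·8.159789+1/4·12.216352+1/2·12.065727≈25.406529; next y=1/5·(-4.159789)+1/2·25.406529≈11.871307
n=5: y≈11.871307, sp=-3, e=sp−y≈-14.871307; I≈-2.654955, D=e−e_prev≈-23.031096; u=2·(-14.871307)+1/4·(-2.654955)+1/2·(-23.031096)≈-41.921900; next y=1/5·11.871307+1/2·(-41.921900)≈-18.586689
n=6: y≈-18.586689, sp=-3, e=sp−y≈15.586689; I≈12.931734, D=e−e_prev≈30.457996; u=2·15.586689+1/4·12.931734+1/2·30.457996≈49.635309; next y=1/5·(-18.586689)+1/2·49.635309≈21.100317
n=7: y≈21.100317, sp=-3, e=sp−y≈-24.100317; I≈-11.168583, D=e−e_prev≈-39.687006; u=2·(-24.100317)+1/4·(-11.168583)+1/2·(-39.687006)≈-70.836282; next y=1/5·21.100317+1/2·(-70.836282)≈-31.198078
n=8: y≈-31.198078, sp=-3, e=sp−y≈28.198078; I≈17.029495, D=e−e_prev≈52.298394; u=2·28.198078+1/4·17.029495+1/2·52.298394≈86.802726; next y=1/5·(-31.198078)+1/2·86.802726≈37.161748
n=9: y≈37.161748, sp=-3, e=sp−y≈-40.161748; I≈-23.132253, D=e−e_prev≈-68.359825; u=2·(-40.161748)+1/4·(-23.132253)+1/2·(-68.359825)≈-120.286471; next y=1/5·37.161748+1/2·(-120.286471)≈-52.710886

0 4 11.000 0.000
1 4 -5.125 5.500
2 4 16.397 -1.463
3 4 -11.482 7.906
4 4 25.407 -4.160
5 -3 -41.922 11.871
6 -3 49.635 -18.587
7 -3 -70.836 21.100
8 -3 86.803 -31.198
9 -3 -120.286 37.162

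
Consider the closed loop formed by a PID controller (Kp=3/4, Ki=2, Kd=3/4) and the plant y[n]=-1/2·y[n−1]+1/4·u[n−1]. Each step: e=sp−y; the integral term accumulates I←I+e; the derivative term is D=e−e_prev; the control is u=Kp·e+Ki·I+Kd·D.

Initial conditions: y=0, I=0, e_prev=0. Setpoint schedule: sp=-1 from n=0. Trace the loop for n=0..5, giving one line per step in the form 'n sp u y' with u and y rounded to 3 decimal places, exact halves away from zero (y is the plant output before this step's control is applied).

(exact arithmetic carried between steps; '≈' marks a value shown rounded to 6 d.p. or computed from one; I and e_prev carry over from the previous line; the table rounds u and y to 3 d.p., halves away from zero)
n=0: y=0, sp=-1, e=sp−y=-1; I=-1, D=e−e_prev=-1; u=3/4·(-1)+2·(-1)+3/4·(-1)=-3.5; next y=-1/2·0+1/4·(-3.5)=-0.875
n=1: y=-0.875, sp=-1, e=sp−y=-0.125; I=-1.125, D=e−e_prev=0.875; u=3/4·(-0.125)+2·(-1.125)+3/4·0.875=-1.6875; next y=-1/2·(-0.875)+1/4·(-1.6875)=0.015625
n=2: y=0.015625, sp=-1, e=sp−y=-1.015625; I=-2.140625, D=e−e_prev=-0.890625; u=3/4·(-1.015625)+2·(-2.140625)+3/4·(-0.890625)≈-5.710938; next y=-1/2·0.015625+1/4·(-5.710938)≈-1.435547
n=3: y≈-1.435547, sp=-1, e=sp−y≈0.435547; I≈-1.705078, D=e−e_prev≈1.451172; u=3/4·0.435547+2·(-1.705078)+3/4·1.451172≈-1.995117; next y=-1/2·(-1.435547)+1/4·(-1.995117)≈0.218994
n=4: y≈0.218994, sp=-1, e=sp−y≈-1.218994; I≈-2.924072, D=e−e_prev≈-1.654541; u=3/4·(-1.218994)+2·(-2.924072)+3/4·(-1.654541)≈-8.003296; next y=-1/2·0.218994+1/4·(-8.003296)≈-2.110321
n=5: y≈-2.110321, sp=-1, e=sp−y≈1.110321; I≈-1.813751, D=e−e_prev≈2.329315; u=3/4·1.110321+2·(-1.813751)+3/4·2.329315≈-1.047775; next y=-1/2·(-2.110321)+1/4·(-1.047775)≈0.793217

0 -1 -3.500 0.000
1 -1 -1.688 -0.875
2 -1 -5.711 0.016
3 -1 -1.995 -1.436
4 -1 -8.003 0.219
5 -1 -1.048 -2.110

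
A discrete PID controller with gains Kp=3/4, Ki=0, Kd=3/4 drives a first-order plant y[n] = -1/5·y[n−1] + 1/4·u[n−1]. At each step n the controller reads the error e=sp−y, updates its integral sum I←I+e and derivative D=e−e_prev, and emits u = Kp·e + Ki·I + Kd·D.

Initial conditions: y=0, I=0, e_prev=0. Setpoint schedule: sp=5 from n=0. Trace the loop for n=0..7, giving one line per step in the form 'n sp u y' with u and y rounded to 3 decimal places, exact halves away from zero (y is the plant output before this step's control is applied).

0 5 7.500 0.000
1 5 0.938 1.875
2 5 5.367 -0.141
3 5 1.590 1.370
4 5 4.592 0.123
5 5 2.157 1.123
6 5 4.121 0.315
7 5 2.535 0.967

(exact arithmetic carried between steps; '≈' marks a value shown rounded to 6 d.p. or computed from one; I and e_prev carry over from the previous line; the table rounds u and y to 3 d.p., halves away from zero)
n=0: y=0, sp=5, e=sp−y=5; I=5, D=e−e_prev=5; u=3/4·5+0·5+3/4·5=7.5; next y=-1/5·0+1/4·7.5=1.875
n=1: y=1.875, sp=5, e=sp−y=3.125; I=8.125, D=e−e_prev=-1.875; u=3/4·3.125+0·8.125+3/4·(-1.875)=0.9375; next y=-1/5·1.875+1/4·0.9375=-0.140625
n=2: y=-0.140625, sp=5, e=sp−y=5.140625; I=13.265625, D=e−e_prev=2.015625; u=3/4·5.140625+0·13.265625+3/4·2.015625≈5.367188; next y=-1/5·(-0.140625)+1/4·5.367188≈1.369922
n=3: y≈1.369922, sp=5, e=sp−y≈3.630078; I≈16.895703, D=e−e_prev≈-1.510547; u=3/4·3.630078+0·16.895703+3/4·(-1.510547)≈1.589648; next y=-1/5·1.369922+1/4·1.589648≈0.123428
n=4: y≈0.123428, sp=5, e=sp−y≈4.876572; I≈21.772275, D=e−e_prev≈1.246494; u=3/4·4.876572+0·21.772275+3/4·1.246494≈4.592300; next y=-1/5·0.123428+1/4·4.592300≈1.123389
n=5: y≈1.123389, sp=5, e=sp−y≈3.876611; I≈25.648886, D=e−e_prev≈-0.999962; u=3/4·3.876611+0·25.648886+3/4·(-0.999962)≈2.157487; next y=-1/5·1.123389+1/4·2.157487≈0.314694
n=6: y≈0.314694, sp=5, e=sp−y≈4.685306; I≈30.334192, D=e−e_prev≈0.808696; u=3/4·4.685306+0·30.334192+3/4·0.808696≈4.120501; next y=-1/5·0.314694+1/4·4.120501≈0.967187
n=7: y≈0.967187, sp=5, e=sp−y≈4.032813; I≈34.367006, D=e−e_prev≈-0.652493; u=3/4·4.032813+0·34.367006+3/4·(-0.652493)≈2.535240; next y=-1/5·0.967187+1/4·2.535240≈0.440373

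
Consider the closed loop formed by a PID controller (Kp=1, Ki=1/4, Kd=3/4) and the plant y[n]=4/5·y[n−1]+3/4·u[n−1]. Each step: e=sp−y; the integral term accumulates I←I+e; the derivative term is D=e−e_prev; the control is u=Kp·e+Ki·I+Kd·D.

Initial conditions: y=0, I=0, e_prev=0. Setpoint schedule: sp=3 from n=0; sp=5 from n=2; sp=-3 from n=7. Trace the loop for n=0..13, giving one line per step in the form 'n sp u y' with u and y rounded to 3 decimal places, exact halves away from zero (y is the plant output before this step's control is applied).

(exact arithmetic carried between steps; '≈' marks a value shown rounded to 6 d.p. or computed from one; I and e_prev carry over from the previous line; the table rounds u and y to 3 d.p., halves away from zero)
n=0: y=0, sp=3, e=sp−y=3; I=3, D=e−e_prev=3; u=1·3+1/4·3+3/4·3=6; next y=4/5·0+3/4·6=4.5
n=1: y=4.5, sp=3, e=sp−y=-1.5; I=1.5, D=e−e_prev=-4.5; u=1·(-1.5)+1/4·1.5+3/4·(-4.5)=-4.5; next y=4/5·4.5+3/4·(-4.5)=0.225
n=2: y=0.225, sp=5, e=sp−y=4.775; I=6.275, D=e−e_prev=6.275; u=1·4.775+1/4·6.275+3/4·6.275=11.05; next y=4/5·0.225+3/4·11.05=8.4675
n=3: y=8.4675, sp=5, e=sp−y=-3.4675; I=2.8075, D=e−e_prev=-8.2425; u=1·(-3.4675)+1/4·2.8075+3/4·(-8.2425)=-8.9475; next y=4/5·8.4675+3/4·(-8.9475)=0.063375
n=4: y=0.063375, sp=5, e=sp−y=4.936625; I=7.744125, D=e−e_prev=8.404125; u=1·4.936625+1/4·7.744125+3/4·8.404125=13.17575; next y=4/5·0.063375+3/4·13.17575≈9.932513
n=5: y≈9.932513, sp=5, e=sp−y≈-4.932513; I≈2.811613, D=e−e_prev≈-9.869138; u=1·(-4.932513)+1/4·2.811613+3/4·(-9.869138)≈-11.631463; next y=4/5·9.932513+3/4·(-11.631463)≈-0.777587
n=6: y≈-0.777587, sp=5, e=sp−y≈5.777587; I≈8.589199, D=e−e_prev≈10.710099; u=1·5.777587+1/4·8.589199+3/4·10.710099≈15.957461; next y=4/5·(-0.777587)+3/4·15.957461≈11.346026
n=7: y≈11.346026, sp=-3, e=sp−y≈-14.346026; I≈-5.756827, D=e−e_prev≈-20.123613; u=1·(-14.346026)+1/4·(-5.756827)+3/4·(-20.123613)≈-30.877943; next y=4/5·11.346026+3/4·(-30.877943)≈-14.081636
n=8: y≈-14.081636, sp=-3, e=sp−y≈11.081636; I≈5.324809, D=e−e_prev≈25.427663; u=1·11.081636+1/4·5.324809+3/4·25.427663≈31.483586; next y=4/5·(-14.081636)+3/4·31.483586≈12.347380
n=9: y≈12.347380, sp=-3, e=sp−y≈-15.347380; I≈-10.022571, D=e−e_prev≈-26.429016; u=1·(-15.347380)+1/4·(-10.022571)+3/4·(-26.429016)≈-37.674785; next y=4/5·12.347380+3/4·(-37.674785)≈-18.378185
n=10: y≈-18.378185, sp=-3, e=sp−y≈15.378185; I≈5.355614, D=e−e_prev≈30.725565; u=1·15.378185+1/4·5.355614+3/4·30.725565≈39.761262; next y=4/5·(-18.378185)+3/4·39.761262≈15.118399
n=11: y≈15.118399, sp=-3, e=sp−y≈-18.118399; I≈-12.762785, D=e−e_prev≈-33.496583; u=1·(-18.118399)+1/4·(-12.762785)+3/4·(-33.496583)≈-46.431532; next y=4/5·15.118399+3/4·(-46.431532)≈-22.728930
n=12: y≈-22.728930, sp=-3, e=sp−y≈19.728930; I≈6.966146, D=e−e_prev≈37.847329; u=1·19.728930+1/4·6.966146+3/4·37.847329≈49.855964; next y=4/5·(-22.728930)+3/4·49.855964≈19.208828
n=13: y≈19.208828, sp=-3, e=sp−y≈-22.208828; I≈-15.242683, D=e−e_prev≈-41.937759; u=1·(-22.208828)+1/4·(-15.242683)+3/4·(-41.937759)≈-57.472818; next y=4/5·19.208828+3/4·(-57.472818)≈-27.737551

0 3 6.000 0.000
1 3 -4.500 4.500
2 5 11.050 0.225
3 5 -8.948 8.468
4 5 13.176 0.063
5 5 -11.631 9.933
6 5 15.957 -0.778
7 -3 -30.878 11.346
8 -3 31.484 -14.082
9 -3 -37.675 12.347
10 -3 39.761 -18.378
11 -3 -46.432 15.118
12 -3 49.856 -22.729
13 -3 -57.473 19.209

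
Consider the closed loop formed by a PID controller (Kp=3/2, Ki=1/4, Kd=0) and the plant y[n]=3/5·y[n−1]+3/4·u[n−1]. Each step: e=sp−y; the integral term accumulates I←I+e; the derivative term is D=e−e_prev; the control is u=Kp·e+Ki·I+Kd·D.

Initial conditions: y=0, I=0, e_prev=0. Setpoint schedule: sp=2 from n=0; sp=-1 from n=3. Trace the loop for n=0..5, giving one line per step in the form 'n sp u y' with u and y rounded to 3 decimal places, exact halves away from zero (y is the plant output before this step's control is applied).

0 2 3.500 0.000
1 2 -0.594 2.625
2 2 1.867 1.130
3 -1 -4.825 2.078
4 -1 2.193 -2.372
5 -1 -2.003 0.221

(exact arithmetic carried between steps; '≈' marks a value shown rounded to 6 d.p. or computed from one; I and e_prev carry over from the previous line; the table rounds u and y to 3 d.p., halves away from zero)
n=0: y=0, sp=2, e=sp−y=2; I=2, D=e−e_prev=2; u=3/2·2+1/4·2+0·2=3.5; next y=3/5·0+3/4·3.5=2.625
n=1: y=2.625, sp=2, e=sp−y=-0.625; I=1.375, D=e−e_prev=-2.625; u=3/2·(-0.625)+1/4·1.375+0·(-2.625)=-0.59375; next y=3/5·2.625+3/4·(-0.59375)≈1.129688
n=2: y≈1.129688, sp=2, e=sp−y≈0.870313; I≈2.245313, D=e−e_prev≈1.495313; u=3/2·0.870313+1/4·2.245313+0·1.495313≈1.866797; next y=3/5·1.129688+3/4·1.866797≈2.077910
n=3: y≈2.077910, sp=-1, e=sp−y≈-3.077910; I≈-0.832598, D=e−e_prev≈-3.948223; u=3/2·(-3.077910)+1/4·(-0.832598)+0·(-3.948223)≈-4.825015; next y=3/5·2.077910+3/4·(-4.825015)≈-2.372015
n=4: y≈-2.372015, sp=-1, e=sp−y≈1.372015; I≈0.539417, D=e−e_prev≈4.449925; u=3/2·1.372015+1/4·0.539417+0·4.449925≈2.192877; next y=3/5·(-2.372015)+3/4·2.192877≈0.221449
n=5: y≈0.221449, sp=-1, e=sp−y≈-1.221449; I≈-0.682031, D=e−e_prev≈-2.593463; u=3/2·(-1.221449)+1/4·(-0.682031)+0·(-2.593463)≈-2.002681; next y=3/5·0.221449+3/4·(-2.002681)≈-1.369141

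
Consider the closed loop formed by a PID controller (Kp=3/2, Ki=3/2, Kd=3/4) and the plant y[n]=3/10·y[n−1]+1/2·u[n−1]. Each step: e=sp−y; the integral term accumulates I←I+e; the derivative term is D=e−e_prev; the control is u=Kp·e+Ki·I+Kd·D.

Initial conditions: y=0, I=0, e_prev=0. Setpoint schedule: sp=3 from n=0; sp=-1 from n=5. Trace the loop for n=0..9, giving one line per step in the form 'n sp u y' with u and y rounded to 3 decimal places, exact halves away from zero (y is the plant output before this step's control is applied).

0 3 11.250 0.000
1 3 -7.594 5.625
2 3 21.691 -2.109
3 3 -22.654 10.213
4 3 45.053 -8.263
5 -1 -73.074 20.048
6 -1 109.227 -30.523
7 -1 -169.340 45.457
8 -1 254.796 -71.033
9 -1 -391.725 106.088

(exact arithmetic carried between steps; '≈' marks a value shown rounded to 6 d.p. or computed from one; I and e_prev carry over from the previous line; the table rounds u and y to 3 d.p., halves away from zero)
n=0: y=0, sp=3, e=sp−y=3; I=3, D=e−e_prev=3; u=3/2·3+3/2·3+3/4·3=11.25; next y=3/10·0+1/2·11.25=5.625
n=1: y=5.625, sp=3, e=sp−y=-2.625; I=0.375, D=e−e_prev=-5.625; u=3/2·(-2.625)+3/2·0.375+3/4·(-5.625)=-7.59375; next y=3/10·5.625+1/2·(-7.59375)=-2.109375
n=2: y=-2.109375, sp=3, e=sp−y=5.109375; I=5.484375, D=e−e_prev=7.734375; u=3/2·5.109375+3/2·5.484375+3/4·7.734375≈21.691406; next y=3/10·(-2.109375)+1/2·21.691406≈10.212891
n=3: y≈10.212891, sp=3, e=sp−y≈-7.212891; I≈-1.728516, D=e−e_prev≈-12.322266; u=3/2·(-7.212891)+3/2·(-1.728516)+3/4·(-12.322266)≈-22.653809; next y=3/10·10.212891+1/2·(-22.653809)≈-8.263037
n=4: y≈-8.263037, sp=3, e=sp−y≈11.263037; I≈9.534521, D=e−e_prev≈18.475928; u=3/2·11.263037+3/2·9.534521+3/4·18.475928≈45.053284; next y=3/10·(-8.263037)+1/2·45.053284≈20.047731
n=5: y≈20.047731, sp=-1, e=sp−y≈-21.047731; I≈-11.513209, D=e−e_prev≈-32.310768; u=3/2·(-21.047731)+3/2·(-11.513209)+3/4·(-32.310768)≈-73.074486; next y=3/10·20.047731+1/2·(-73.074486)≈-30.522924
n=6: y≈-30.522924, sp=-1, e=sp−y≈29.522924; I≈18.009714, D=e−e_prev≈50.570654; u=3/2·29.522924+3/2·18.009714+3/4·50.570654≈109.226948; next y=3/10·(-30.522924)+1/2·109.226948≈45.456597
n=7: y≈45.456597, sp=-1, e=sp−y≈-46.456597; I≈-28.446882, D=e−e_prev≈-75.979521; u=3/2·(-46.456597)+3/2·(-28.446882)+3/4·(-75.979521)≈-169.339859; next y=3/10·45.456597+1/2·(-169.339859)≈-71.032951
n=8: y≈-71.032951, sp=-1, e=sp−y≈70.032951; I≈41.586068, D=e−e_prev≈116.489548; u=3/2·70.032951+3/2·41.586068+3/4·116.489548≈254.795689; next y=3/10·(-71.032951)+1/2·254.795689≈106.087959
n=9: y≈106.087959, sp=-1, e=sp−y≈-107.087959; I≈-65.501891, D=e−e_prev≈-177.120910; u=3/2·(-107.087959)+3/2·(-65.501891)+3/4·(-177.120910)≈-391.725458; next y=3/10·106.087959+1/2·(-391.725458)≈-164.036341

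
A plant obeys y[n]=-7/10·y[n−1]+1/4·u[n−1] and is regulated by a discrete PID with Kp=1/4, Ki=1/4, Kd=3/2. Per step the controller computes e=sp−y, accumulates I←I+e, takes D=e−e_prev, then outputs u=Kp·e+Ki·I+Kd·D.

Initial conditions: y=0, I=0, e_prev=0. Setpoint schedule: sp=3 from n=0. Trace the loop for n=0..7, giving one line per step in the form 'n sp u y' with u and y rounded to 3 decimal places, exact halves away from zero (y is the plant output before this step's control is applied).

(exact arithmetic carried between steps; '≈' marks a value shown rounded to 6 d.p. or computed from one; I and e_prev carry over from the previous line; the table rounds u and y to 3 d.p., halves away from zero)
n=0: y=0, sp=3, e=sp−y=3; I=3, D=e−e_prev=3; u=1/4·3+1/4·3+3/2·3=6; next y=-7/10·0+1/4·6=1.5
n=1: y=1.5, sp=3, e=sp−y=1.5; I=4.5, D=e−e_prev=-1.5; u=1/4·1.5+1/4·4.5+3/2·(-1.5)=-0.75; next y=-7/10·1.5+1/4·(-0.75)=-1.2375
n=2: y=-1.2375, sp=3, e=sp−y=4.2375; I=8.7375, D=e−e_prev=2.7375; u=1/4·4.2375+1/4·8.7375+3/2·2.7375=7.35; next y=-7/10·(-1.2375)+1/4·7.35=2.70375
n=3: y=2.70375, sp=3, e=sp−y=0.29625; I=9.03375, D=e−e_prev=-3.94125; u=1/4·0.29625+1/4·9.03375+3/2·(-3.94125)=-3.579375; next y=-7/10·2.70375+1/4·(-3.579375)≈-2.787469
n=4: y≈-2.787469, sp=3, e=sp−y≈5.787469; I≈14.821219, D=e−e_prev≈5.491219; u=1/4·5.787469+1/4·14.821219+3/2·5.491219≈13.389; next y=-7/10·(-2.787469)+1/4·13.389≈5.298478
n=5: y≈5.298478, sp=3, e=sp−y≈-2.298478; I≈12.522741, D=e−e_prev≈-8.085947; u=1/4·(-2.298478)+1/4·12.522741+3/2·(-8.085947)≈-9.572855; next y=-7/10·5.298478+1/4·(-9.572855)≈-6.102148
n=6: y≈-6.102148, sp=3, e=sp−y≈9.102148; I≈21.624889, D=e−e_prev≈11.400626; u=1/4·9.102148+1/4·21.624889+3/2·11.400626≈24.782699; next y=-7/10·(-6.102148)+1/4·24.782699≈10.467179
n=7: y≈10.467179, sp=3, e=sp−y≈-7.467179; I≈14.157710, D=e−e_prev≈-16.569327; u=1/4·(-7.467179)+1/4·14.157710+3/2·(-16.569327)≈-23.181358; next y=-7/10·10.467179+1/4·(-23.181358)≈-13.122364

0 3 6.000 0.000
1 3 -0.750 1.500
2 3 7.350 -1.238
3 3 -3.579 2.704
4 3 13.389 -2.787
5 3 -9.573 5.298
6 3 24.783 -6.102
7 3 -23.181 10.467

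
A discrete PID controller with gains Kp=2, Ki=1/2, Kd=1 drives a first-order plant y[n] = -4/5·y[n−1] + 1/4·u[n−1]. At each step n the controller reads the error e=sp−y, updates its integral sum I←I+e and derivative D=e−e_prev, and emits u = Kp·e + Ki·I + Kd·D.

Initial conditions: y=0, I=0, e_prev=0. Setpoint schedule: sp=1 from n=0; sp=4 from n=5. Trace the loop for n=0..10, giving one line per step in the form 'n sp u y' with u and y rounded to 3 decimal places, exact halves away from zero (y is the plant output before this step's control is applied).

0 1 3.500 0.000
1 1 -0.063 0.875
2 1 6.442 -0.716
3 1 -4.436 2.183
4 1 15.506 -2.855
5 4 -8.662 6.161
6 4 42.666 -7.094
7 4 -47.067 16.342
8 4 114.335 -24.840
9 4 -168.964 48.456
10 4 335.220 -81.006

(exact arithmetic carried between steps; '≈' marks a value shown rounded to 6 d.p. or computed from one; I and e_prev carry over from the previous line; the table rounds u and y to 3 d.p., halves away from zero)
n=0: y=0, sp=1, e=sp−y=1; I=1, D=e−e_prev=1; u=2·1+1/2·1+1·1=3.5; next y=-4/5·0+1/4·3.5=0.875
n=1: y=0.875, sp=1, e=sp−y=0.125; I=1.125, D=e−e_prev=-0.875; u=2·0.125+1/2·1.125+1·(-0.875)=-0.0625; next y=-4/5·0.875+1/4·(-0.0625)=-0.715625
n=2: y=-0.715625, sp=1, e=sp−y=1.715625; I=2.840625, D=e−e_prev=1.590625; u=2·1.715625+1/2·2.840625+1·1.590625≈6.442188; next y=-4/5·(-0.715625)+1/4·6.442188≈2.183047
n=3: y≈2.183047, sp=1, e=sp−y≈-1.183047; I≈1.657578, D=e−e_prev≈-2.898672; u=2·(-1.183047)+1/2·1.657578+1·(-2.898672)≈-4.435977; next y=-4/5·2.183047+1/4·(-4.435977)≈-2.855432
n=4: y≈-2.855432, sp=1, e=sp−y≈3.855432; I≈5.513010, D=e−e_prev≈5.038479; u=2·3.855432+1/2·5.513010+1·5.038479≈15.505847; next y=-4/5·(-2.855432)+1/4·15.505847≈6.160807
n=5: y≈6.160807, sp=4, e=sp−y≈-2.160807; I≈3.352203, D=e−e_prev≈-6.016239; u=2·(-2.160807)+1/2·3.352203+1·(-6.016239)≈-8.661751; next y=-4/5·6.160807+1/4·(-8.661751)≈-7.094083
n=6: y≈-7.094083, sp=4, e=sp−y≈11.094083; I≈14.446286, D=e−e_prev≈13.254890; u=2·11.094083+1/2·14.446286+1·13.254890≈42.666200; next y=-4/5·(-7.094083)+1/4·42.666200≈16.341817
n=7: y≈16.341817, sp=4, e=sp−y≈-12.341817; I≈2.104469, D=e−e_prev≈-23.435900; u=2·(-12.341817)+1/2·2.104469+1·(-23.435900)≈-47.067299; next y=-4/5·16.341817+1/4·(-47.067299)≈-24.840278
n=8: y≈-24.840278, sp=4, e=sp−y≈28.840278; I≈30.944748, D=e−e_prev≈41.182095; u=2·28.840278+1/2·30.944748+1·41.182095≈114.335025; next y=-4/5·(-24.840278)+1/4·114.335025≈48.455979
n=9: y≈48.455979, sp=4, e=sp−y≈-44.455979; I≈-13.511231, D=e−e_prev≈-73.296257; u=2·(-44.455979)+1/2·(-13.511231)+1·(-73.296257)≈-168.963830; next y=-4/5·48.455979+1/4·(-168.963830)≈-81.005741
n=10: y≈-81.005741, sp=4, e=sp−y≈85.005741; I≈71.494509, D=e−e_prev≈129.461719; u=2·85.005741+1/2·71.494509+1·129.461719≈335.220455; next y=-4/5·(-81.005741)+1/4·335.220455≈148.609706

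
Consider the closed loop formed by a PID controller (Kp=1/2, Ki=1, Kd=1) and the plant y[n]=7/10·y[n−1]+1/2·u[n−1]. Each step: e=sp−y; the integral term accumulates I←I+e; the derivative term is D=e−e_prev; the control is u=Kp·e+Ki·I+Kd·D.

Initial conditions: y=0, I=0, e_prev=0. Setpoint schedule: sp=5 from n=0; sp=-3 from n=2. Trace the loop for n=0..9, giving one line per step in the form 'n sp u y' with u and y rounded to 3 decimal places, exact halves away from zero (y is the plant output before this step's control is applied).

(exact arithmetic carried between steps; '≈' marks a value shown rounded to 6 d.p. or computed from one; I and e_prev carry over from the previous line; the table rounds u and y to 3 d.p., halves away from zero)
n=0: y=0, sp=5, e=sp−y=5; I=5, D=e−e_prev=5; u=1/2·5+1·5+1·5=12.5; next y=7/10·0+1/2·12.5=6.25
n=1: y=6.25, sp=5, e=sp−y=-1.25; I=3.75, D=e−e_prev=-6.25; u=1/2·(-1.25)+1·3.75+1·(-6.25)=-3.125; next y=7/10·6.25+1/2·(-3.125)=2.8125
n=2: y=2.8125, sp=-3, e=sp−y=-5.8125; I=-2.0625, D=e−e_prev=-4.5625; u=1/2·(-5.8125)+1·(-2.0625)+1·(-4.5625)=-9.53125; next y=7/10·2.8125+1/2·(-9.53125)=-2.796875
n=3: y=-2.796875, sp=-3, e=sp−y=-0.203125; I=-2.265625, D=e−e_prev=5.609375; u=1/2·(-0.203125)+1·(-2.265625)+1·5.609375≈3.242188; next y=7/10·(-2.796875)+1/2·3.242188≈-0.336719
n=4: y≈-0.336719, sp=-3, e=sp−y≈-2.663281; I≈-4.928906, D=e−e_prev≈-2.460156; u=1/2·(-2.663281)+1·(-4.928906)+1·(-2.460156)≈-8.720703; next y=7/10·(-0.336719)+1/2·(-8.720703)≈-4.596055
n=5: y≈-4.596055, sp=-3, e=sp−y≈1.596055; I≈-3.332852, D=e−e_prev≈4.259336; u=1/2·1.596055+1·(-3.332852)+1·4.259336≈1.724512; next y=7/10·(-4.596055)+1/2·1.724512≈-2.354982
n=6: y≈-2.354982, sp=-3, e=sp−y≈-0.645018; I≈-3.977869, D=e−e_prev≈-2.241072; u=1/2·(-0.645018)+1·(-3.977869)+1·(-2.241072)≈-6.541450; next y=7/10·(-2.354982)+1/2·(-6.541450)≈-4.919213
n=7: y≈-4.919213, sp=-3, e=sp−y≈1.919213; I≈-2.058656, D=e−e_prev≈2.564230; u=1/2·1.919213+1·(-2.058656)+1·2.564230≈1.465180; next y=7/10·(-4.919213)+1/2·1.465180≈-2.710859
n=8: y≈-2.710859, sp=-3, e=sp−y≈-0.289141; I≈-2.347798, D=e−e_prev≈-2.208354; u=1/2·(-0.289141)+1·(-2.347798)+1·(-2.208354)≈-4.700722; next y=7/10·(-2.710859)+1/2·(-4.700722)≈-4.247962
n=9: y≈-4.247962, sp=-3, e=sp−y≈1.247962; I≈-1.099835, D=e−e_prev≈1.537104; u=1/2·1.247962+1·(-1.099835)+1·1.537104≈1.061249; next y=7/10·(-4.247962)+1/2·1.061249≈-2.442949

0 5 12.500 0.000
1 5 -3.125 6.250
2 -3 -9.531 2.813
3 -3 3.242 -2.797
4 -3 -8.721 -0.337
5 -3 1.725 -4.596
6 -3 -6.541 -2.355
7 -3 1.465 -4.919
8 -3 -4.701 -2.711
9 -3 1.061 -4.248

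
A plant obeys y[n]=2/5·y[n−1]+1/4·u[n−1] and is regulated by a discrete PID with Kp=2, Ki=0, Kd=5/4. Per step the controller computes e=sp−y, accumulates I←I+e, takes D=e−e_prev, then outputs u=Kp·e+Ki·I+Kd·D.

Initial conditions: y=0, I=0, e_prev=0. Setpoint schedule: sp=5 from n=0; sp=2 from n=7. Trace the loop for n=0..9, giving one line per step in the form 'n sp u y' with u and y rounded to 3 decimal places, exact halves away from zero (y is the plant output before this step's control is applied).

(exact arithmetic carried between steps; '≈' marks a value shown rounded to 6 d.p. or computed from one; I and e_prev carry over from the previous line; the table rounds u and y to 3 d.p., halves away from zero)
n=0: y=0, sp=5, e=sp−y=5; I=5, D=e−e_prev=5; u=2·5+0·5+5/4·5=16.25; next y=2/5·0+1/4·16.25=4.0625
n=1: y=4.0625, sp=5, e=sp−y=0.9375; I=5.9375, D=e−e_prev=-4.0625; u=2·0.9375+0·5.9375+5/4·(-4.0625)=-3.203125; next y=2/5·4.0625+1/4·(-3.203125)≈0.824219
n=2: y≈0.824219, sp=5, e=sp−y≈4.175781; I≈10.113281, D=e−e_prev≈3.238281; u=2·4.175781+0·10.113281+5/4·3.238281≈12.399414; next y=2/5·0.824219+1/4·12.399414≈3.429541
n=3: y≈3.429541, sp=5, e=sp−y≈1.570459; I≈11.683740, D=e−e_prev≈-2.605322; u=2·1.570459+0·11.683740+5/4·(-2.605322)≈-0.115735; next y=2/5·3.429541+1/4·(-0.115735)≈1.342883
n=4: y≈1.342883, sp=5, e=sp−y≈3.657117; I≈15.340858, D=e−e_prev≈2.086658; u=2·3.657117+0·15.340858+5/4·2.086658≈9.922558; next y=2/5·1.342883+1/4·9.922558≈3.017792
n=5: y≈3.017792, sp=5, e=sp−y≈1.982208; I≈17.323065, D=e−e_prev≈-1.674910; u=2·1.982208+0·17.323065+5/4·(-1.674910)≈1.870778; next y=2/5·3.017792+1/4·1.870778≈1.674811
n=6: y≈1.674811, sp=5, e=sp−y≈3.325189; I≈20.648254, D=e−e_prev≈1.342981; u=2·3.325189+0·20.648254+5/4·1.342981≈8.329103; next y=2/5·1.674811+1/4·8.329103≈2.752200
n=7: y≈2.752200, sp=2, e=sp−y≈-0.752200; I≈19.896053, D=e−e_prev≈-4.077389; u=2·(-0.752200)+0·19.896053+5/4·(-4.077389)≈-6.601137; next y=2/5·2.752200+1/4·(-6.601137)≈-0.549404
n=8: y≈-0.549404, sp=2, e=sp−y≈2.549404; I≈22.445457, D=e−e_prev≈3.301605; u=2·2.549404+0·22.445457+5/4·3.301605≈9.225814; next y=2/5·(-0.549404)+1/4·9.225814≈2.086692
n=9: y≈2.086692, sp=2, e=sp−y≈-0.086692; I≈22.358765, D=e−e_prev≈-2.636096; u=2·(-0.086692)+0·22.358765+5/4·(-2.636096)≈-3.468504; next y=2/5·2.086692+1/4·(-3.468504)≈-0.032449

0 5 16.250 0.000
1 5 -3.203 4.063
2 5 12.399 0.824
3 5 -0.116 3.430
4 5 9.923 1.343
5 5 1.871 3.018
6 5 8.329 1.675
7 2 -6.601 2.752
8 2 9.226 -0.549
9 2 -3.469 2.087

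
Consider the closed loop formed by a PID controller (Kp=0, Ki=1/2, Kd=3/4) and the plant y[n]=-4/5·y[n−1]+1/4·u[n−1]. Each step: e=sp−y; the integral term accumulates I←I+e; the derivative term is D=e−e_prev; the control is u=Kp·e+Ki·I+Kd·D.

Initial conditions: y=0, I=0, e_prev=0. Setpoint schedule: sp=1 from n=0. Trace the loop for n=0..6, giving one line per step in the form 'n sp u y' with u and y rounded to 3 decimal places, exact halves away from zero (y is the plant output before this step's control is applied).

0 1 1.250 0.000
1 1 0.609 0.313
2 1 1.700 -0.098
3 1 1.190 0.503
4 1 2.650 -0.105
5 1 1.682 0.746
6 1 3.601 -0.177

(exact arithmetic carried between steps; '≈' marks a value shown rounded to 6 d.p. or computed from one; I and e_prev carry over from the previous line; the table rounds u and y to 3 d.p., halves away from zero)
n=0: y=0, sp=1, e=sp−y=1; I=1, D=e−e_prev=1; u=0·1+1/2·1+3/4·1=1.25; next y=-4/5·0+1/4·1.25=0.3125
n=1: y=0.3125, sp=1, e=sp−y=0.6875; I=1.6875, D=e−e_prev=-0.3125; u=0·0.6875+1/2·1.6875+3/4·(-0.3125)=0.609375; next y=-4/5·0.3125+1/4·0.609375≈-0.097656
n=2: y≈-0.097656, sp=1, e=sp−y≈1.097656; I≈2.785156, D=e−e_prev≈0.410156; u=0·1.097656+1/2·2.785156+3/4·0.410156≈1.700195; next y=-4/5·(-0.097656)+1/4·1.700195≈0.503174
n=3: y≈0.503174, sp=1, e=sp−y≈0.496826; I≈3.281982, D=e−e_prev≈-0.600830; u=0·0.496826+1/2·3.281982+3/4·(-0.600830)≈1.190369; next y=-4/5·0.503174+1/4·1.190369≈-0.104947
n=4: y≈-0.104947, sp=1, e=sp−y≈1.104947; I≈4.386929, D=e−e_prev≈0.608121; u=0·1.104947+1/2·4.386929+3/4·0.608121≈2.649555; next y=-4/5·(-0.104947)+1/4·2.649555≈0.746346
n=5: y≈0.746346, sp=1, e=sp−y≈0.253654; I≈4.640583, D=e−e_prev≈-0.851293; u=0·0.253654+1/2·4.640583+3/4·(-0.851293)≈1.681822; next y=-4/5·0.746346+1/4·1.681822≈-0.176622
n=6: y≈-0.176622, sp=1, e=sp−y≈1.176622; I≈5.817205, D=e−e_prev≈0.922968; u=0·1.176622+1/2·5.817205+3/4·0.922968≈3.600828; next y=-4/5·(-0.176622)+1/4·3.600828≈1.041504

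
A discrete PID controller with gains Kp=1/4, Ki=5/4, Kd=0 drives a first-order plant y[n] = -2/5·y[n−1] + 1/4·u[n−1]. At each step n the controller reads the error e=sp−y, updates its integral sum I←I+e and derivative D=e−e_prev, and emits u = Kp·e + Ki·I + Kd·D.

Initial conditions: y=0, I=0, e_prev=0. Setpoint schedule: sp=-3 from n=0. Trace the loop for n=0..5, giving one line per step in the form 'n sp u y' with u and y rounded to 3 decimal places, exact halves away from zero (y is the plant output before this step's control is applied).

(exact arithmetic carried between steps; '≈' marks a value shown rounded to 6 d.p. or computed from one; I and e_prev carry over from the previous line; the table rounds u and y to 3 d.p., halves away from zero)
n=0: y=0, sp=-3, e=sp−y=-3; I=-3, D=e−e_prev=-3; u=1/4·(-3)+5/4·(-3)+0·(-3)=-4.5; next y=-2/5·0+1/4·(-4.5)=-1.125
n=1: y=-1.125, sp=-3, e=sp−y=-1.875; I=-4.875, D=e−e_prev=1.125; u=1/4·(-1.875)+5/4·(-4.875)+0·1.125=-6.5625; next y=-2/5·(-1.125)+1/4·(-6.5625)=-1.190625
n=2: y=-1.190625, sp=-3, e=sp−y=-1.809375; I=-6.684375, D=e−e_prev=0.065625; u=1/4·(-1.809375)+5/4·(-6.684375)+0·0.065625≈-8.807813; next y=-2/5·(-1.190625)+1/4·(-8.807813)≈-1.725703
n=3: y≈-1.725703, sp=-3, e=sp−y≈-1.274297; I≈-7.958672, D=e−e_prev≈0.535078; u=1/4·(-1.274297)+5/4·(-7.958672)+0·0.535078≈-10.266914; next y=-2/5·(-1.725703)+1/4·(-10.266914)≈-1.876447
n=4: y≈-1.876447, sp=-3, e=sp−y≈-1.123553; I≈-9.082225, D=e−e_prev≈0.150744; u=1/4·(-1.123553)+5/4·(-9.082225)+0·0.150744≈-11.633669; next y=-2/5·(-1.876447)+1/4·(-11.633669)≈-2.157838
n=5: y≈-2.157838, sp=-3, e=sp−y≈-0.842162; I≈-9.924386, D=e−e_prev≈0.281391; u=1/4·(-0.842162)+5/4·(-9.924386)+0·0.281391≈-12.616023; next y=-2/5·(-2.157838)+1/4·(-12.616023)≈-2.290870

0 -3 -4.500 0.000
1 -3 -6.563 -1.125
2 -3 -8.808 -1.191
3 -3 -10.267 -1.726
4 -3 -11.634 -1.876
5 -3 -12.616 -2.158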